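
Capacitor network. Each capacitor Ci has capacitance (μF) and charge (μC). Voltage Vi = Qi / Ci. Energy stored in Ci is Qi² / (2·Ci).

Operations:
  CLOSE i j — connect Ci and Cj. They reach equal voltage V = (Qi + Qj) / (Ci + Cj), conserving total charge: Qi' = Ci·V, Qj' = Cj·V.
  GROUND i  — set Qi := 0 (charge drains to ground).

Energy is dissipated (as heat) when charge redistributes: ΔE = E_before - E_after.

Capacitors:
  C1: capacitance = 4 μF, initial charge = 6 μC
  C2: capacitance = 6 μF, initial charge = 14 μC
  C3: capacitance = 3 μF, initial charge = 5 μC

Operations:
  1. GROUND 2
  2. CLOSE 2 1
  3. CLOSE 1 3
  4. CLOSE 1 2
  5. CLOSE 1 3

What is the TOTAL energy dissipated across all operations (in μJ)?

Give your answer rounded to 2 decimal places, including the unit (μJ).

Answer: 20.32 μJ

Derivation:
Initial: C1(4μF, Q=6μC, V=1.50V), C2(6μF, Q=14μC, V=2.33V), C3(3μF, Q=5μC, V=1.67V)
Op 1: GROUND 2: Q2=0; energy lost=16.333
Op 2: CLOSE 2-1: Q_total=6.00, C_total=10.00, V=0.60; Q2=3.60, Q1=2.40; dissipated=2.700
Op 3: CLOSE 1-3: Q_total=7.40, C_total=7.00, V=1.06; Q1=4.23, Q3=3.17; dissipated=0.975
Op 4: CLOSE 1-2: Q_total=7.83, C_total=10.00, V=0.78; Q1=3.13, Q2=4.70; dissipated=0.251
Op 5: CLOSE 1-3: Q_total=6.30, C_total=7.00, V=0.90; Q1=3.60, Q3=2.70; dissipated=0.064
Total dissipated: 20.324 μJ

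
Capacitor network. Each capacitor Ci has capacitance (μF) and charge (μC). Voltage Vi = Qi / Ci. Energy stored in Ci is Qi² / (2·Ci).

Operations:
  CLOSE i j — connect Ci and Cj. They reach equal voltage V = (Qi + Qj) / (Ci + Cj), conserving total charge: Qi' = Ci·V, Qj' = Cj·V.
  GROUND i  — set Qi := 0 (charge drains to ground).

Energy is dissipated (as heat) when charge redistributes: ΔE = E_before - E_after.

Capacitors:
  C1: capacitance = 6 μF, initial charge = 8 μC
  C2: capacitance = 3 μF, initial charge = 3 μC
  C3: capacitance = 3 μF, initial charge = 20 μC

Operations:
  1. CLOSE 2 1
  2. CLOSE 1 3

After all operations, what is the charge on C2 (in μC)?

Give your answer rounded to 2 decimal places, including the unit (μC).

Answer: 3.67 μC

Derivation:
Initial: C1(6μF, Q=8μC, V=1.33V), C2(3μF, Q=3μC, V=1.00V), C3(3μF, Q=20μC, V=6.67V)
Op 1: CLOSE 2-1: Q_total=11.00, C_total=9.00, V=1.22; Q2=3.67, Q1=7.33; dissipated=0.111
Op 2: CLOSE 1-3: Q_total=27.33, C_total=9.00, V=3.04; Q1=18.22, Q3=9.11; dissipated=29.642
Final charges: Q1=18.22, Q2=3.67, Q3=9.11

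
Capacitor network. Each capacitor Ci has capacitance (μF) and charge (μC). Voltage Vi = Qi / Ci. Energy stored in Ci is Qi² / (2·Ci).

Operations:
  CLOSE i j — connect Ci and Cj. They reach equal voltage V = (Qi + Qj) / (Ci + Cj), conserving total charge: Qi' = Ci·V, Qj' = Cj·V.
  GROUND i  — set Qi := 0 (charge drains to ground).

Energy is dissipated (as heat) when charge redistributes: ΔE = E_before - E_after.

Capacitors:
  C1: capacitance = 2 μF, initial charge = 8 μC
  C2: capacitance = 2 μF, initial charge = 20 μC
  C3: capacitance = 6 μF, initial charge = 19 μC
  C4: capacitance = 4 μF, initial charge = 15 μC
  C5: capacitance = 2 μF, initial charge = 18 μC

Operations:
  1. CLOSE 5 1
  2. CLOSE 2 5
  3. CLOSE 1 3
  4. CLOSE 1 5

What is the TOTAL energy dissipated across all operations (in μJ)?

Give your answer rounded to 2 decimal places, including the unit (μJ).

Initial: C1(2μF, Q=8μC, V=4.00V), C2(2μF, Q=20μC, V=10.00V), C3(6μF, Q=19μC, V=3.17V), C4(4μF, Q=15μC, V=3.75V), C5(2μF, Q=18μC, V=9.00V)
Op 1: CLOSE 5-1: Q_total=26.00, C_total=4.00, V=6.50; Q5=13.00, Q1=13.00; dissipated=12.500
Op 2: CLOSE 2-5: Q_total=33.00, C_total=4.00, V=8.25; Q2=16.50, Q5=16.50; dissipated=6.125
Op 3: CLOSE 1-3: Q_total=32.00, C_total=8.00, V=4.00; Q1=8.00, Q3=24.00; dissipated=8.333
Op 4: CLOSE 1-5: Q_total=24.50, C_total=4.00, V=6.12; Q1=12.25, Q5=12.25; dissipated=9.031
Total dissipated: 35.990 μJ

Answer: 35.99 μJ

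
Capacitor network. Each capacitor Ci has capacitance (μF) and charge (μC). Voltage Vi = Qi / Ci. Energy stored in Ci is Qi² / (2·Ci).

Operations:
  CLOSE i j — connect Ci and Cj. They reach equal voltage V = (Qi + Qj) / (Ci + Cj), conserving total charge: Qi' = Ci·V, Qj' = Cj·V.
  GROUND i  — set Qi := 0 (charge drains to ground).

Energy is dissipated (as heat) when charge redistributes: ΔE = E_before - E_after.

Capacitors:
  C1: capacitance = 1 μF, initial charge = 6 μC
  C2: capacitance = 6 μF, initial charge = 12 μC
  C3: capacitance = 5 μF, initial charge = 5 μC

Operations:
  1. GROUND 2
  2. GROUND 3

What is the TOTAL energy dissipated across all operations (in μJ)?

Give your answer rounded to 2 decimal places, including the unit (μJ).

Answer: 14.50 μJ

Derivation:
Initial: C1(1μF, Q=6μC, V=6.00V), C2(6μF, Q=12μC, V=2.00V), C3(5μF, Q=5μC, V=1.00V)
Op 1: GROUND 2: Q2=0; energy lost=12.000
Op 2: GROUND 3: Q3=0; energy lost=2.500
Total dissipated: 14.500 μJ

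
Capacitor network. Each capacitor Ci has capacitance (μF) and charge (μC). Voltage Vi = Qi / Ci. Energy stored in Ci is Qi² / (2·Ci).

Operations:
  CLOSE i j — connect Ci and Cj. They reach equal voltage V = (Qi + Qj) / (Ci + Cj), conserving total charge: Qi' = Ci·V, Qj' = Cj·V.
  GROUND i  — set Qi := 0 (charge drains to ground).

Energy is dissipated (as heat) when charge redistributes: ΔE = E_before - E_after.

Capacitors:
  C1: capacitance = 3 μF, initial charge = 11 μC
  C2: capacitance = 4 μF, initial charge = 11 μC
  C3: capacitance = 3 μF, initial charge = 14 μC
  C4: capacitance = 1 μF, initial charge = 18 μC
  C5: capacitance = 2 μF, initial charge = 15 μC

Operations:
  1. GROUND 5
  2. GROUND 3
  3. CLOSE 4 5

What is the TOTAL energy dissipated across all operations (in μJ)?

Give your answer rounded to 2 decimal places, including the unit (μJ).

Initial: C1(3μF, Q=11μC, V=3.67V), C2(4μF, Q=11μC, V=2.75V), C3(3μF, Q=14μC, V=4.67V), C4(1μF, Q=18μC, V=18.00V), C5(2μF, Q=15μC, V=7.50V)
Op 1: GROUND 5: Q5=0; energy lost=56.250
Op 2: GROUND 3: Q3=0; energy lost=32.667
Op 3: CLOSE 4-5: Q_total=18.00, C_total=3.00, V=6.00; Q4=6.00, Q5=12.00; dissipated=108.000
Total dissipated: 196.917 μJ

Answer: 196.92 μJ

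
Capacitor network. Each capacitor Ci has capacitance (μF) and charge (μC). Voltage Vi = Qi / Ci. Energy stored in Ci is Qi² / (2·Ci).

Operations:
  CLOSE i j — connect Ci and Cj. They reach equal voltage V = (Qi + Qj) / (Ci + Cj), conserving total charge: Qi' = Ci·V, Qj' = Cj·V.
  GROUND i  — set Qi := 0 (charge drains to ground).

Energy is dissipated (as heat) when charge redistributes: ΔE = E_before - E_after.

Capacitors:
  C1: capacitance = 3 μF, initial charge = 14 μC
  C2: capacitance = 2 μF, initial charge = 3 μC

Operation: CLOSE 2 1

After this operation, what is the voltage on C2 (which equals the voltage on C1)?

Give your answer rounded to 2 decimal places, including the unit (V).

Initial: C1(3μF, Q=14μC, V=4.67V), C2(2μF, Q=3μC, V=1.50V)
Op 1: CLOSE 2-1: Q_total=17.00, C_total=5.00, V=3.40; Q2=6.80, Q1=10.20; dissipated=6.017

Answer: 3.40 V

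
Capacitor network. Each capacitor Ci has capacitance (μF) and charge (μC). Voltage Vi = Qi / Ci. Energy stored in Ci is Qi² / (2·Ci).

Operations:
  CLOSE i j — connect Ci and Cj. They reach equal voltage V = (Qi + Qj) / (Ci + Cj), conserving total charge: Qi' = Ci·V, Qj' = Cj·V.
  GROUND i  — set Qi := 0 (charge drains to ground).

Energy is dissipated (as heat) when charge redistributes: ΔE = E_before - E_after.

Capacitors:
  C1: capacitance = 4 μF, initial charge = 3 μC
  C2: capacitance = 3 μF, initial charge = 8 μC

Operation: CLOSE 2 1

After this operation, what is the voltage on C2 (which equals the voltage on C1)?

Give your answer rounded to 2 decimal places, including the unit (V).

Initial: C1(4μF, Q=3μC, V=0.75V), C2(3μF, Q=8μC, V=2.67V)
Op 1: CLOSE 2-1: Q_total=11.00, C_total=7.00, V=1.57; Q2=4.71, Q1=6.29; dissipated=3.149

Answer: 1.57 V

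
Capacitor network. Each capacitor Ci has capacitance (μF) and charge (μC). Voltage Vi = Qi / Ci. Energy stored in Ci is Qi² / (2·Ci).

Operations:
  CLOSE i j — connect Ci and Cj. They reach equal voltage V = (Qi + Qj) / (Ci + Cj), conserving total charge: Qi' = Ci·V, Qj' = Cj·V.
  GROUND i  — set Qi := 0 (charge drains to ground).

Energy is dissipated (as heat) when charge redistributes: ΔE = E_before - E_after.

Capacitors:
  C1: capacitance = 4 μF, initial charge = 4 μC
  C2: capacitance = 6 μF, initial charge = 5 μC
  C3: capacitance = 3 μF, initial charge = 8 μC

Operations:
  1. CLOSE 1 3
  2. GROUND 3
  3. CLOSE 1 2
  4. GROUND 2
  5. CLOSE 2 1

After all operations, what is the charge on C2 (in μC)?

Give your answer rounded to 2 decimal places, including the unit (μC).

Answer: 2.85 μC

Derivation:
Initial: C1(4μF, Q=4μC, V=1.00V), C2(6μF, Q=5μC, V=0.83V), C3(3μF, Q=8μC, V=2.67V)
Op 1: CLOSE 1-3: Q_total=12.00, C_total=7.00, V=1.71; Q1=6.86, Q3=5.14; dissipated=2.381
Op 2: GROUND 3: Q3=0; energy lost=4.408
Op 3: CLOSE 1-2: Q_total=11.86, C_total=10.00, V=1.19; Q1=4.74, Q2=7.11; dissipated=0.931
Op 4: GROUND 2: Q2=0; energy lost=4.218
Op 5: CLOSE 2-1: Q_total=4.74, C_total=10.00, V=0.47; Q2=2.85, Q1=1.90; dissipated=1.687
Final charges: Q1=1.90, Q2=2.85, Q3=0.00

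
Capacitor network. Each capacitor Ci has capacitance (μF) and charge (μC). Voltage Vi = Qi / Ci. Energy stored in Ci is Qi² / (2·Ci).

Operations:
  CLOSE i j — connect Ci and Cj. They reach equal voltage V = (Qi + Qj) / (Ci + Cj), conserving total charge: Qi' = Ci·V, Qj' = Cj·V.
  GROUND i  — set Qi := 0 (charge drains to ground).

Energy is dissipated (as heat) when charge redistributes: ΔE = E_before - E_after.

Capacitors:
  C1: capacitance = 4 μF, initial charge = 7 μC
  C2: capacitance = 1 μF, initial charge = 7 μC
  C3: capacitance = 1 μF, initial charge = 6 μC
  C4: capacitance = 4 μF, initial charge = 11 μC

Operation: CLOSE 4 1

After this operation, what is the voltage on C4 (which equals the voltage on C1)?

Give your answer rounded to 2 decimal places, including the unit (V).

Answer: 2.25 V

Derivation:
Initial: C1(4μF, Q=7μC, V=1.75V), C2(1μF, Q=7μC, V=7.00V), C3(1μF, Q=6μC, V=6.00V), C4(4μF, Q=11μC, V=2.75V)
Op 1: CLOSE 4-1: Q_total=18.00, C_total=8.00, V=2.25; Q4=9.00, Q1=9.00; dissipated=1.000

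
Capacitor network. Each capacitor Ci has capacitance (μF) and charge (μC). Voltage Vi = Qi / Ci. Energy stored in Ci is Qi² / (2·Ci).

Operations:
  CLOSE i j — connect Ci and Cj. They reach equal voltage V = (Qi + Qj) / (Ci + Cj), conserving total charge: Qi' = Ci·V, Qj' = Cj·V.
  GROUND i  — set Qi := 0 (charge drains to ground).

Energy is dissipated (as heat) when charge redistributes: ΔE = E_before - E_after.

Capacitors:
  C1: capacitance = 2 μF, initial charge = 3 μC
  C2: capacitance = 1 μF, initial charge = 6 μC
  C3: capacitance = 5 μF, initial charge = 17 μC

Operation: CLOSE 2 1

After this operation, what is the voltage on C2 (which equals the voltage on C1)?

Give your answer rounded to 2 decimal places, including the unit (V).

Initial: C1(2μF, Q=3μC, V=1.50V), C2(1μF, Q=6μC, V=6.00V), C3(5μF, Q=17μC, V=3.40V)
Op 1: CLOSE 2-1: Q_total=9.00, C_total=3.00, V=3.00; Q2=3.00, Q1=6.00; dissipated=6.750

Answer: 3.00 V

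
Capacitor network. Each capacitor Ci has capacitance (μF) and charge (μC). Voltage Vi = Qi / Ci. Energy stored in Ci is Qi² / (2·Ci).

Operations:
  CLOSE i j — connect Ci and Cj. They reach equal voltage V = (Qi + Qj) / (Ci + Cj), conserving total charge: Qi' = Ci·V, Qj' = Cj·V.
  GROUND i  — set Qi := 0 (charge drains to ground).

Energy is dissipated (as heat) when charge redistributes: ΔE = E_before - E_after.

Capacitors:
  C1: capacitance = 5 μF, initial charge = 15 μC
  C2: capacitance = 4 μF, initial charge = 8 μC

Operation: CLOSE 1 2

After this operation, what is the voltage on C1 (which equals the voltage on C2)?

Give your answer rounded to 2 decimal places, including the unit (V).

Answer: 2.56 V

Derivation:
Initial: C1(5μF, Q=15μC, V=3.00V), C2(4μF, Q=8μC, V=2.00V)
Op 1: CLOSE 1-2: Q_total=23.00, C_total=9.00, V=2.56; Q1=12.78, Q2=10.22; dissipated=1.111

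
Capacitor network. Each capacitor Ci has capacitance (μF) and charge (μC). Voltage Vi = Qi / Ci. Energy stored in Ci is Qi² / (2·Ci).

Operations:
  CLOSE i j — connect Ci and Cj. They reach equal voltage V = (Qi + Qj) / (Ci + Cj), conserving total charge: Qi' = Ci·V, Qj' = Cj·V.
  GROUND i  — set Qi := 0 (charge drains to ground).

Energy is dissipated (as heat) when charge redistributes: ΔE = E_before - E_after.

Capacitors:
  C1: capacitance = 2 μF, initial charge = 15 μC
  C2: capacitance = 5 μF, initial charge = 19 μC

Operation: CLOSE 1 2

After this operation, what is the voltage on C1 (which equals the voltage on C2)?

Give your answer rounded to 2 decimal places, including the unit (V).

Answer: 4.86 V

Derivation:
Initial: C1(2μF, Q=15μC, V=7.50V), C2(5μF, Q=19μC, V=3.80V)
Op 1: CLOSE 1-2: Q_total=34.00, C_total=7.00, V=4.86; Q1=9.71, Q2=24.29; dissipated=9.779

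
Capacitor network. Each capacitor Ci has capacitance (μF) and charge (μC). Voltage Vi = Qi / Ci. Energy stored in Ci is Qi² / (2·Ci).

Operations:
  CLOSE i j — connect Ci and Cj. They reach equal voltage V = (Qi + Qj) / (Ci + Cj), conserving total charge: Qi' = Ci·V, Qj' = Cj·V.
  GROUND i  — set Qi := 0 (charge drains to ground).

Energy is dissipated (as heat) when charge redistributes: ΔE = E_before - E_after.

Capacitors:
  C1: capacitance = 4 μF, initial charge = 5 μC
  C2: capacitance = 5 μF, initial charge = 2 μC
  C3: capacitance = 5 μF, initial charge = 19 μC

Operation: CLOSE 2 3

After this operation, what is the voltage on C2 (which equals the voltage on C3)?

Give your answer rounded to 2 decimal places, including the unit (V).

Initial: C1(4μF, Q=5μC, V=1.25V), C2(5μF, Q=2μC, V=0.40V), C3(5μF, Q=19μC, V=3.80V)
Op 1: CLOSE 2-3: Q_total=21.00, C_total=10.00, V=2.10; Q2=10.50, Q3=10.50; dissipated=14.450

Answer: 2.10 V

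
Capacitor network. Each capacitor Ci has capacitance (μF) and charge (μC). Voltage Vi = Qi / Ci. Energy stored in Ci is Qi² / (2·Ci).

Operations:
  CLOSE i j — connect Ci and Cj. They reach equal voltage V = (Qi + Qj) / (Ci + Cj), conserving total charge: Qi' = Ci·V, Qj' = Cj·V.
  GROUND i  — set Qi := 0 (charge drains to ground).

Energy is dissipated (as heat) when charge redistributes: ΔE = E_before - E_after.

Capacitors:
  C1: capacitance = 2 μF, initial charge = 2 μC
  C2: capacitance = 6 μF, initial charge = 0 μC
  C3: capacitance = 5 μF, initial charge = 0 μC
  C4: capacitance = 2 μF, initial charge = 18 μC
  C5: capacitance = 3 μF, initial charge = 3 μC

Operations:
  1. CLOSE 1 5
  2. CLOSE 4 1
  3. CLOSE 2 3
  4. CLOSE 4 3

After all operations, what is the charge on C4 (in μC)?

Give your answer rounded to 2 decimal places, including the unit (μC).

Answer: 2.86 μC

Derivation:
Initial: C1(2μF, Q=2μC, V=1.00V), C2(6μF, Q=0μC, V=0.00V), C3(5μF, Q=0μC, V=0.00V), C4(2μF, Q=18μC, V=9.00V), C5(3μF, Q=3μC, V=1.00V)
Op 1: CLOSE 1-5: Q_total=5.00, C_total=5.00, V=1.00; Q1=2.00, Q5=3.00; dissipated=0.000
Op 2: CLOSE 4-1: Q_total=20.00, C_total=4.00, V=5.00; Q4=10.00, Q1=10.00; dissipated=32.000
Op 3: CLOSE 2-3: Q_total=0.00, C_total=11.00, V=0.00; Q2=0.00, Q3=0.00; dissipated=0.000
Op 4: CLOSE 4-3: Q_total=10.00, C_total=7.00, V=1.43; Q4=2.86, Q3=7.14; dissipated=17.857
Final charges: Q1=10.00, Q2=0.00, Q3=7.14, Q4=2.86, Q5=3.00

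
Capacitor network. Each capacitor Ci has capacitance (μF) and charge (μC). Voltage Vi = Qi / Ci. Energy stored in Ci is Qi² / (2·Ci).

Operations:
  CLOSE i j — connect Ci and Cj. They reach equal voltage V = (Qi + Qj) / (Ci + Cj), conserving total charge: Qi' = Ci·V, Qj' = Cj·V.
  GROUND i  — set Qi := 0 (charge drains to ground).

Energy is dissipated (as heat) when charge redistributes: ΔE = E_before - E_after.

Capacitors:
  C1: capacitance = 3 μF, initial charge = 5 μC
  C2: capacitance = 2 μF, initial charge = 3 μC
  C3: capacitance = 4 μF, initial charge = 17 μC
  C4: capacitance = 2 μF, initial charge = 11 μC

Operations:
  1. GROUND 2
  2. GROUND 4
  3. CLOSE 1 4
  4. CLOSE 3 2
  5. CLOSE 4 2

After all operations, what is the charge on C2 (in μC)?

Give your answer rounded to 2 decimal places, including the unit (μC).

Answer: 3.83 μC

Derivation:
Initial: C1(3μF, Q=5μC, V=1.67V), C2(2μF, Q=3μC, V=1.50V), C3(4μF, Q=17μC, V=4.25V), C4(2μF, Q=11μC, V=5.50V)
Op 1: GROUND 2: Q2=0; energy lost=2.250
Op 2: GROUND 4: Q4=0; energy lost=30.250
Op 3: CLOSE 1-4: Q_total=5.00, C_total=5.00, V=1.00; Q1=3.00, Q4=2.00; dissipated=1.667
Op 4: CLOSE 3-2: Q_total=17.00, C_total=6.00, V=2.83; Q3=11.33, Q2=5.67; dissipated=12.042
Op 5: CLOSE 4-2: Q_total=7.67, C_total=4.00, V=1.92; Q4=3.83, Q2=3.83; dissipated=1.681
Final charges: Q1=3.00, Q2=3.83, Q3=11.33, Q4=3.83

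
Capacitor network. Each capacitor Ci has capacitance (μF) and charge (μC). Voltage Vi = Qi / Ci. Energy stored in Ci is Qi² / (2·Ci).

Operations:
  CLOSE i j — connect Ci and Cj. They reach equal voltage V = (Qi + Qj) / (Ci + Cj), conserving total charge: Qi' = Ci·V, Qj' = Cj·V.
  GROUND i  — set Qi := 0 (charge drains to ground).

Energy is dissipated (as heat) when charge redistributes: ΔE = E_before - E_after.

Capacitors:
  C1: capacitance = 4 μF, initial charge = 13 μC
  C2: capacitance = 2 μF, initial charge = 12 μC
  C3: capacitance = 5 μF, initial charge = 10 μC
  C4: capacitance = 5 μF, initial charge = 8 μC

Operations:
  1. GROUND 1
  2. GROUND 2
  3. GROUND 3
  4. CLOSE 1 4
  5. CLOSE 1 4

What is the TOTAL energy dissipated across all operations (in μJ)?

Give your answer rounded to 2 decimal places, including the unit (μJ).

Answer: 69.97 μJ

Derivation:
Initial: C1(4μF, Q=13μC, V=3.25V), C2(2μF, Q=12μC, V=6.00V), C3(5μF, Q=10μC, V=2.00V), C4(5μF, Q=8μC, V=1.60V)
Op 1: GROUND 1: Q1=0; energy lost=21.125
Op 2: GROUND 2: Q2=0; energy lost=36.000
Op 3: GROUND 3: Q3=0; energy lost=10.000
Op 4: CLOSE 1-4: Q_total=8.00, C_total=9.00, V=0.89; Q1=3.56, Q4=4.44; dissipated=2.844
Op 5: CLOSE 1-4: Q_total=8.00, C_total=9.00, V=0.89; Q1=3.56, Q4=4.44; dissipated=0.000
Total dissipated: 69.969 μJ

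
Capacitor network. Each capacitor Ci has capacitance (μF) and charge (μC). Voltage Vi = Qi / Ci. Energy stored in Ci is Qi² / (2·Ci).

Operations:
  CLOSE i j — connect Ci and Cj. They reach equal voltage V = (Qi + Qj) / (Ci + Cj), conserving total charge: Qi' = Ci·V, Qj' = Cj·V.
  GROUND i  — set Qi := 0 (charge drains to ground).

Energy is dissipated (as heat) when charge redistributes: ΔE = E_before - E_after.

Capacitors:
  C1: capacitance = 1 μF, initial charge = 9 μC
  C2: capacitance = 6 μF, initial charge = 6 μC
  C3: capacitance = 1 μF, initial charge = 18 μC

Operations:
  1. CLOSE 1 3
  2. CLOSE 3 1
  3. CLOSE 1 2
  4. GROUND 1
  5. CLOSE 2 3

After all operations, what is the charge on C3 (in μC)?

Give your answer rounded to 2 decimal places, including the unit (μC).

Initial: C1(1μF, Q=9μC, V=9.00V), C2(6μF, Q=6μC, V=1.00V), C3(1μF, Q=18μC, V=18.00V)
Op 1: CLOSE 1-3: Q_total=27.00, C_total=2.00, V=13.50; Q1=13.50, Q3=13.50; dissipated=20.250
Op 2: CLOSE 3-1: Q_total=27.00, C_total=2.00, V=13.50; Q3=13.50, Q1=13.50; dissipated=0.000
Op 3: CLOSE 1-2: Q_total=19.50, C_total=7.00, V=2.79; Q1=2.79, Q2=16.71; dissipated=66.964
Op 4: GROUND 1: Q1=0; energy lost=3.880
Op 5: CLOSE 2-3: Q_total=30.21, C_total=7.00, V=4.32; Q2=25.90, Q3=4.32; dissipated=49.198
Final charges: Q1=0.00, Q2=25.90, Q3=4.32

Answer: 4.32 μC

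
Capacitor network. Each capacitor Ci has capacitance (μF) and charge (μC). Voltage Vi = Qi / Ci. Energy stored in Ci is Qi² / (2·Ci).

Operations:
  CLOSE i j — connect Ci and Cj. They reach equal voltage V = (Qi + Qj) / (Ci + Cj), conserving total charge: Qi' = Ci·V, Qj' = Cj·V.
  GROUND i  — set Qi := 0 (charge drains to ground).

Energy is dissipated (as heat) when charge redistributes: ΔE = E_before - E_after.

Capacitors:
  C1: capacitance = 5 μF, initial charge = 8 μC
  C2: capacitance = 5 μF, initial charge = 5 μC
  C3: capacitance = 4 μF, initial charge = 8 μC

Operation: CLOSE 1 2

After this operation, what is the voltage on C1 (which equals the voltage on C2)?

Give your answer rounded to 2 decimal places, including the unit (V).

Answer: 1.30 V

Derivation:
Initial: C1(5μF, Q=8μC, V=1.60V), C2(5μF, Q=5μC, V=1.00V), C3(4μF, Q=8μC, V=2.00V)
Op 1: CLOSE 1-2: Q_total=13.00, C_total=10.00, V=1.30; Q1=6.50, Q2=6.50; dissipated=0.450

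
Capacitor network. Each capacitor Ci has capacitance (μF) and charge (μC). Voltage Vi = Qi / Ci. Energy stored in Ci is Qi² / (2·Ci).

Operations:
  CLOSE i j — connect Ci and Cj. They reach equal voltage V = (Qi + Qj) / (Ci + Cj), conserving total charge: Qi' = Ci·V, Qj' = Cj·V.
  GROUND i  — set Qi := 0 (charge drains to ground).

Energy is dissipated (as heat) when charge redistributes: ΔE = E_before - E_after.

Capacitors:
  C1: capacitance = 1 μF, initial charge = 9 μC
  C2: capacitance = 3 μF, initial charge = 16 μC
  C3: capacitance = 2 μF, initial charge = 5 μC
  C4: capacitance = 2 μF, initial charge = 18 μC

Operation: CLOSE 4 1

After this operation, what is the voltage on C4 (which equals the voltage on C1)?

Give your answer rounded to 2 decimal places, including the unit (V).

Answer: 9.00 V

Derivation:
Initial: C1(1μF, Q=9μC, V=9.00V), C2(3μF, Q=16μC, V=5.33V), C3(2μF, Q=5μC, V=2.50V), C4(2μF, Q=18μC, V=9.00V)
Op 1: CLOSE 4-1: Q_total=27.00, C_total=3.00, V=9.00; Q4=18.00, Q1=9.00; dissipated=0.000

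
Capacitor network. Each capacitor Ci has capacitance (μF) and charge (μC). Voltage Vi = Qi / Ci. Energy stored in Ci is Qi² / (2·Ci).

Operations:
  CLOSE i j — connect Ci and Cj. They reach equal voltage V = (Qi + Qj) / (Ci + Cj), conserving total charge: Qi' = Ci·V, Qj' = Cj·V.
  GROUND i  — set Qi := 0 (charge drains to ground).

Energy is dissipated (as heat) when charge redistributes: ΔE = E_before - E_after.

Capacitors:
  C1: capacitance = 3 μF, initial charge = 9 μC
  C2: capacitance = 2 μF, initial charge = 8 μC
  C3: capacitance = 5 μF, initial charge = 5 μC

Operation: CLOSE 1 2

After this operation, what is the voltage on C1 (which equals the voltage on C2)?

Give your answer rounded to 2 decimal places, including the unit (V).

Answer: 3.40 V

Derivation:
Initial: C1(3μF, Q=9μC, V=3.00V), C2(2μF, Q=8μC, V=4.00V), C3(5μF, Q=5μC, V=1.00V)
Op 1: CLOSE 1-2: Q_total=17.00, C_total=5.00, V=3.40; Q1=10.20, Q2=6.80; dissipated=0.600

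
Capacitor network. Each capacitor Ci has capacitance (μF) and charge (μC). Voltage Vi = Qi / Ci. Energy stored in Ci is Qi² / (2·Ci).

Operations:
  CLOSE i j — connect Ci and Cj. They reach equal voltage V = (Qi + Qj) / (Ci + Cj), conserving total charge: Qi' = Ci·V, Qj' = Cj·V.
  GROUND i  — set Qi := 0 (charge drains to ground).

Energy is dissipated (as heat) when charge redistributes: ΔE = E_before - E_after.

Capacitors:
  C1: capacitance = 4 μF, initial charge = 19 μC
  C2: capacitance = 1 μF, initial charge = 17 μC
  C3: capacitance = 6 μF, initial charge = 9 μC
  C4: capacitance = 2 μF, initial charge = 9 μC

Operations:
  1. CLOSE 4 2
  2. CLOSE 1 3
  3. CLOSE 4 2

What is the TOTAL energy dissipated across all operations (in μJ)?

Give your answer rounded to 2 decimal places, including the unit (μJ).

Initial: C1(4μF, Q=19μC, V=4.75V), C2(1μF, Q=17μC, V=17.00V), C3(6μF, Q=9μC, V=1.50V), C4(2μF, Q=9μC, V=4.50V)
Op 1: CLOSE 4-2: Q_total=26.00, C_total=3.00, V=8.67; Q4=17.33, Q2=8.67; dissipated=52.083
Op 2: CLOSE 1-3: Q_total=28.00, C_total=10.00, V=2.80; Q1=11.20, Q3=16.80; dissipated=12.675
Op 3: CLOSE 4-2: Q_total=26.00, C_total=3.00, V=8.67; Q4=17.33, Q2=8.67; dissipated=0.000
Total dissipated: 64.758 μJ

Answer: 64.76 μJ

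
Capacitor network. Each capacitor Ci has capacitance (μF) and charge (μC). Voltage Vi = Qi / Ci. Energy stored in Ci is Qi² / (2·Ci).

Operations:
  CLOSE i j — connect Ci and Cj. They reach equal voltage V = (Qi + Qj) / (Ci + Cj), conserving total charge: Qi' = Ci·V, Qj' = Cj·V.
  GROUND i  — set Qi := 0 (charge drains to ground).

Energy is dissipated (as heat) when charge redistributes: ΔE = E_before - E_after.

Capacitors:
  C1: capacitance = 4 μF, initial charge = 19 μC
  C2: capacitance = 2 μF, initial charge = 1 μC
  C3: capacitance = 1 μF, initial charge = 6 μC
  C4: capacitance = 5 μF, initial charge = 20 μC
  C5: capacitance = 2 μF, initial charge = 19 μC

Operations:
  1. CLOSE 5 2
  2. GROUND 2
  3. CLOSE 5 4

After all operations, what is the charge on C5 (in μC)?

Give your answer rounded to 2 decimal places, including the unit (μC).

Answer: 8.57 μC

Derivation:
Initial: C1(4μF, Q=19μC, V=4.75V), C2(2μF, Q=1μC, V=0.50V), C3(1μF, Q=6μC, V=6.00V), C4(5μF, Q=20μC, V=4.00V), C5(2μF, Q=19μC, V=9.50V)
Op 1: CLOSE 5-2: Q_total=20.00, C_total=4.00, V=5.00; Q5=10.00, Q2=10.00; dissipated=40.500
Op 2: GROUND 2: Q2=0; energy lost=25.000
Op 3: CLOSE 5-4: Q_total=30.00, C_total=7.00, V=4.29; Q5=8.57, Q4=21.43; dissipated=0.714
Final charges: Q1=19.00, Q2=0.00, Q3=6.00, Q4=21.43, Q5=8.57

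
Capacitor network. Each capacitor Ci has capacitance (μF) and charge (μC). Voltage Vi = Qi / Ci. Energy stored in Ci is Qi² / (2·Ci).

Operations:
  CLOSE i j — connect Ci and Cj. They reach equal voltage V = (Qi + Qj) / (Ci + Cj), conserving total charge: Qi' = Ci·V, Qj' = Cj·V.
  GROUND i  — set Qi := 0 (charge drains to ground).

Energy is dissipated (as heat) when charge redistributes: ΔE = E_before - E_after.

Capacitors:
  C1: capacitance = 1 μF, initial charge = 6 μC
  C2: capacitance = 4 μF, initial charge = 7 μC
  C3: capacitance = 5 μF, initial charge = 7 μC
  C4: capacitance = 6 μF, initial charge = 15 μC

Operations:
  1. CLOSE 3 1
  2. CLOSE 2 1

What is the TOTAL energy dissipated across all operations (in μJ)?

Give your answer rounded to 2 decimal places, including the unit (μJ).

Answer: 8.89 μJ

Derivation:
Initial: C1(1μF, Q=6μC, V=6.00V), C2(4μF, Q=7μC, V=1.75V), C3(5μF, Q=7μC, V=1.40V), C4(6μF, Q=15μC, V=2.50V)
Op 1: CLOSE 3-1: Q_total=13.00, C_total=6.00, V=2.17; Q3=10.83, Q1=2.17; dissipated=8.817
Op 2: CLOSE 2-1: Q_total=9.17, C_total=5.00, V=1.83; Q2=7.33, Q1=1.83; dissipated=0.069
Total dissipated: 8.886 μJ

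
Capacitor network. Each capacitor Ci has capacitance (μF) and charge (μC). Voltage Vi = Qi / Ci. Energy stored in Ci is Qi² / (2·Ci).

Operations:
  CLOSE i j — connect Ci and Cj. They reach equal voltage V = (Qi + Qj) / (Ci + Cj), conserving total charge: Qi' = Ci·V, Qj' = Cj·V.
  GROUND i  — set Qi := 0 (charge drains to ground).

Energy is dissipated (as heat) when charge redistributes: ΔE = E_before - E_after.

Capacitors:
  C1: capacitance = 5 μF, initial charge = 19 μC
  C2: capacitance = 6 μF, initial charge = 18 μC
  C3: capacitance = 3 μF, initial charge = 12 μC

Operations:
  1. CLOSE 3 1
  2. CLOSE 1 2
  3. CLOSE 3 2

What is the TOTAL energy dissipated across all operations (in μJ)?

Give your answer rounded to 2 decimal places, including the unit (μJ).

Answer: 1.31 μJ

Derivation:
Initial: C1(5μF, Q=19μC, V=3.80V), C2(6μF, Q=18μC, V=3.00V), C3(3μF, Q=12μC, V=4.00V)
Op 1: CLOSE 3-1: Q_total=31.00, C_total=8.00, V=3.88; Q3=11.62, Q1=19.38; dissipated=0.037
Op 2: CLOSE 1-2: Q_total=37.38, C_total=11.00, V=3.40; Q1=16.99, Q2=20.39; dissipated=1.044
Op 3: CLOSE 3-2: Q_total=32.01, C_total=9.00, V=3.56; Q3=10.67, Q2=21.34; dissipated=0.228
Total dissipated: 1.309 μJ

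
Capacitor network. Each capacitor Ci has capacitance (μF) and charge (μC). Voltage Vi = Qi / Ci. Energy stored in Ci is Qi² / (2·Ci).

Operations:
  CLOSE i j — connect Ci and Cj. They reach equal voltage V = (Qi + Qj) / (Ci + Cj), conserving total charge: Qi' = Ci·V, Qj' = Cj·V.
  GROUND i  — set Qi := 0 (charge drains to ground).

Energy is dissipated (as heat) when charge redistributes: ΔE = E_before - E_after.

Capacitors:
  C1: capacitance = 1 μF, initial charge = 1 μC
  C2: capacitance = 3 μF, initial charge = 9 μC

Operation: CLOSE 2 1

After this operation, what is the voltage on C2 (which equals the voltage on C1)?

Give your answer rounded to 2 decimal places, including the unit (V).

Answer: 2.50 V

Derivation:
Initial: C1(1μF, Q=1μC, V=1.00V), C2(3μF, Q=9μC, V=3.00V)
Op 1: CLOSE 2-1: Q_total=10.00, C_total=4.00, V=2.50; Q2=7.50, Q1=2.50; dissipated=1.500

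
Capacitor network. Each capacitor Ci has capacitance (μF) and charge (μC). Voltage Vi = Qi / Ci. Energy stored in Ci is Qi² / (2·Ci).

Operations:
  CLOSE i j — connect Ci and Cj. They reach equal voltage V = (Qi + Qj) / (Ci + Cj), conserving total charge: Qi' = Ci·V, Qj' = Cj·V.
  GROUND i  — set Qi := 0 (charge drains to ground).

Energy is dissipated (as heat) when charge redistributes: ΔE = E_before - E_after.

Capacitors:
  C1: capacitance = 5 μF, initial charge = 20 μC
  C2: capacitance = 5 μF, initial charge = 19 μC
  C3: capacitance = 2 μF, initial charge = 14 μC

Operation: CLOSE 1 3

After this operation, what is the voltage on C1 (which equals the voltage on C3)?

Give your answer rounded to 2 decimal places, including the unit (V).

Answer: 4.86 V

Derivation:
Initial: C1(5μF, Q=20μC, V=4.00V), C2(5μF, Q=19μC, V=3.80V), C3(2μF, Q=14μC, V=7.00V)
Op 1: CLOSE 1-3: Q_total=34.00, C_total=7.00, V=4.86; Q1=24.29, Q3=9.71; dissipated=6.429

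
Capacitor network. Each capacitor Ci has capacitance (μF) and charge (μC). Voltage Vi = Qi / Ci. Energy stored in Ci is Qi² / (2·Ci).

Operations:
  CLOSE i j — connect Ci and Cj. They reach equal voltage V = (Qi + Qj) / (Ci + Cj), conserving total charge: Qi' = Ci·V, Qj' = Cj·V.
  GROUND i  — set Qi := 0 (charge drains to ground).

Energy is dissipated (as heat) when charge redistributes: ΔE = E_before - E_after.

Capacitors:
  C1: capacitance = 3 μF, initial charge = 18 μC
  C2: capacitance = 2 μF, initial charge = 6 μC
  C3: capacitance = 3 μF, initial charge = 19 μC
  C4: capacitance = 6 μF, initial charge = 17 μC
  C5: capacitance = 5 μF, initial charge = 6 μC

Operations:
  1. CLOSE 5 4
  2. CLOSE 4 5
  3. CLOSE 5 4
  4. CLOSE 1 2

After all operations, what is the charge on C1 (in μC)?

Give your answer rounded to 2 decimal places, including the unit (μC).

Initial: C1(3μF, Q=18μC, V=6.00V), C2(2μF, Q=6μC, V=3.00V), C3(3μF, Q=19μC, V=6.33V), C4(6μF, Q=17μC, V=2.83V), C5(5μF, Q=6μC, V=1.20V)
Op 1: CLOSE 5-4: Q_total=23.00, C_total=11.00, V=2.09; Q5=10.45, Q4=12.55; dissipated=3.638
Op 2: CLOSE 4-5: Q_total=23.00, C_total=11.00, V=2.09; Q4=12.55, Q5=10.45; dissipated=0.000
Op 3: CLOSE 5-4: Q_total=23.00, C_total=11.00, V=2.09; Q5=10.45, Q4=12.55; dissipated=0.000
Op 4: CLOSE 1-2: Q_total=24.00, C_total=5.00, V=4.80; Q1=14.40, Q2=9.60; dissipated=5.400
Final charges: Q1=14.40, Q2=9.60, Q3=19.00, Q4=12.55, Q5=10.45

Answer: 14.40 μC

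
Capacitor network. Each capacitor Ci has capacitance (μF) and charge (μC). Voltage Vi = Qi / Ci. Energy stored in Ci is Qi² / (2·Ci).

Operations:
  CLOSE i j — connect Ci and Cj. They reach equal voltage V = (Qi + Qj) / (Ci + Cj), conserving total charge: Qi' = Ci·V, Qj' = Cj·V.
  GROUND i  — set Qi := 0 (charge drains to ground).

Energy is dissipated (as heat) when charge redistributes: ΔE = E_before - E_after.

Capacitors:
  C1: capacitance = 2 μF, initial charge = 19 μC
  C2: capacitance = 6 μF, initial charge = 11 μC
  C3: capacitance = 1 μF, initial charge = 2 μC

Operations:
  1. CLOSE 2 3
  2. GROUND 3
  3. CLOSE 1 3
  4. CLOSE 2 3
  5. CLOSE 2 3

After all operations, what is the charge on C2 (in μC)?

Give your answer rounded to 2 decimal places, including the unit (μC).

Answer: 14.98 μC

Derivation:
Initial: C1(2μF, Q=19μC, V=9.50V), C2(6μF, Q=11μC, V=1.83V), C3(1μF, Q=2μC, V=2.00V)
Op 1: CLOSE 2-3: Q_total=13.00, C_total=7.00, V=1.86; Q2=11.14, Q3=1.86; dissipated=0.012
Op 2: GROUND 3: Q3=0; energy lost=1.724
Op 3: CLOSE 1-3: Q_total=19.00, C_total=3.00, V=6.33; Q1=12.67, Q3=6.33; dissipated=30.083
Op 4: CLOSE 2-3: Q_total=17.48, C_total=7.00, V=2.50; Q2=14.98, Q3=2.50; dissipated=8.587
Op 5: CLOSE 2-3: Q_total=17.48, C_total=7.00, V=2.50; Q2=14.98, Q3=2.50; dissipated=0.000
Final charges: Q1=12.67, Q2=14.98, Q3=2.50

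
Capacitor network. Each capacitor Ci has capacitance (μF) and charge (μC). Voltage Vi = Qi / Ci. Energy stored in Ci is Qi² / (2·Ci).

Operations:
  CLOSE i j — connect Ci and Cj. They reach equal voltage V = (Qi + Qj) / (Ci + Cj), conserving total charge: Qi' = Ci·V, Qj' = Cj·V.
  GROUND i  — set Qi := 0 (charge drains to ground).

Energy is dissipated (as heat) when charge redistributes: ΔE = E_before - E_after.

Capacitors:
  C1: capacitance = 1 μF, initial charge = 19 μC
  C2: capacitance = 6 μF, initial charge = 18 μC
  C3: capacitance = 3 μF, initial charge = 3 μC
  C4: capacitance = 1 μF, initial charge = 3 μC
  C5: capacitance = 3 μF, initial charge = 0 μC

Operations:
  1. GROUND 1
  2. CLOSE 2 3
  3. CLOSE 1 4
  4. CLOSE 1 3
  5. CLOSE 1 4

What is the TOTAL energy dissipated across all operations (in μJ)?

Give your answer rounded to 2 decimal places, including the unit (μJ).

Answer: 187.11 μJ

Derivation:
Initial: C1(1μF, Q=19μC, V=19.00V), C2(6μF, Q=18μC, V=3.00V), C3(3μF, Q=3μC, V=1.00V), C4(1μF, Q=3μC, V=3.00V), C5(3μF, Q=0μC, V=0.00V)
Op 1: GROUND 1: Q1=0; energy lost=180.500
Op 2: CLOSE 2-3: Q_total=21.00, C_total=9.00, V=2.33; Q2=14.00, Q3=7.00; dissipated=4.000
Op 3: CLOSE 1-4: Q_total=3.00, C_total=2.00, V=1.50; Q1=1.50, Q4=1.50; dissipated=2.250
Op 4: CLOSE 1-3: Q_total=8.50, C_total=4.00, V=2.12; Q1=2.12, Q3=6.38; dissipated=0.260
Op 5: CLOSE 1-4: Q_total=3.62, C_total=2.00, V=1.81; Q1=1.81, Q4=1.81; dissipated=0.098
Total dissipated: 187.108 μJ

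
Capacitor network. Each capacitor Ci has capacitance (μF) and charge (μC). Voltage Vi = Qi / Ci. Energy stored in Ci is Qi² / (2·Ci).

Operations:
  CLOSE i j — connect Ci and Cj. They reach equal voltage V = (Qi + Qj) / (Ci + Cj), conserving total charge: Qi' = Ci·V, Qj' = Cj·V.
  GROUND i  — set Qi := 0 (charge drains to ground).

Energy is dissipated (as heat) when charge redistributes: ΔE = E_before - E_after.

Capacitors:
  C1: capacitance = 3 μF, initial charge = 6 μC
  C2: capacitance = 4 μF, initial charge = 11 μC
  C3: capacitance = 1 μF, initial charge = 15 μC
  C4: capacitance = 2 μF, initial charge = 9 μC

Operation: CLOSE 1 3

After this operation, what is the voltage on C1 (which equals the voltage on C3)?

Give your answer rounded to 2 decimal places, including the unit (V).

Initial: C1(3μF, Q=6μC, V=2.00V), C2(4μF, Q=11μC, V=2.75V), C3(1μF, Q=15μC, V=15.00V), C4(2μF, Q=9μC, V=4.50V)
Op 1: CLOSE 1-3: Q_total=21.00, C_total=4.00, V=5.25; Q1=15.75, Q3=5.25; dissipated=63.375

Answer: 5.25 V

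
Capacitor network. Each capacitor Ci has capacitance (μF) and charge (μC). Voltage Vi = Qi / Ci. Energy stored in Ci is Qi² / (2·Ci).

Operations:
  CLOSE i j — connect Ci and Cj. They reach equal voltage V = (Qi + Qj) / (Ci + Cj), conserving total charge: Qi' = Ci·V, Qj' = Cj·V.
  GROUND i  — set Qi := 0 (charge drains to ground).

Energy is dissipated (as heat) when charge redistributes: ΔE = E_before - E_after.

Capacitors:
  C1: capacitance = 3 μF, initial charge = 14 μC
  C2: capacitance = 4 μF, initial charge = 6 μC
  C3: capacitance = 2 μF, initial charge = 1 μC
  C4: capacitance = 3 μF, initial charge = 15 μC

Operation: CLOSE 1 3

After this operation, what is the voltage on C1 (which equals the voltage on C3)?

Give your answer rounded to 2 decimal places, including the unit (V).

Answer: 3.00 V

Derivation:
Initial: C1(3μF, Q=14μC, V=4.67V), C2(4μF, Q=6μC, V=1.50V), C3(2μF, Q=1μC, V=0.50V), C4(3μF, Q=15μC, V=5.00V)
Op 1: CLOSE 1-3: Q_total=15.00, C_total=5.00, V=3.00; Q1=9.00, Q3=6.00; dissipated=10.417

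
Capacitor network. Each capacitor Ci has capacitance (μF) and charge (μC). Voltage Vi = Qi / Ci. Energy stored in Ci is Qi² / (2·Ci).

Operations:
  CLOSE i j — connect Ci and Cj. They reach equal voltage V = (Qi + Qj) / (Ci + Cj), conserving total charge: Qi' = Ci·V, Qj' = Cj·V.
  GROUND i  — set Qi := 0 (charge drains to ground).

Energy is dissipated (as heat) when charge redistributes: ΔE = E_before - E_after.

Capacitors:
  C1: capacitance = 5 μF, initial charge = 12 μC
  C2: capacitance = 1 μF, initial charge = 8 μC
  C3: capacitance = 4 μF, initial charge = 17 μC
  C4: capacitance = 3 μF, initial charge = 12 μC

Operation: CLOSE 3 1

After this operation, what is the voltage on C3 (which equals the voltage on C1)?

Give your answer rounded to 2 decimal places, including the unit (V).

Initial: C1(5μF, Q=12μC, V=2.40V), C2(1μF, Q=8μC, V=8.00V), C3(4μF, Q=17μC, V=4.25V), C4(3μF, Q=12μC, V=4.00V)
Op 1: CLOSE 3-1: Q_total=29.00, C_total=9.00, V=3.22; Q3=12.89, Q1=16.11; dissipated=3.803

Answer: 3.22 V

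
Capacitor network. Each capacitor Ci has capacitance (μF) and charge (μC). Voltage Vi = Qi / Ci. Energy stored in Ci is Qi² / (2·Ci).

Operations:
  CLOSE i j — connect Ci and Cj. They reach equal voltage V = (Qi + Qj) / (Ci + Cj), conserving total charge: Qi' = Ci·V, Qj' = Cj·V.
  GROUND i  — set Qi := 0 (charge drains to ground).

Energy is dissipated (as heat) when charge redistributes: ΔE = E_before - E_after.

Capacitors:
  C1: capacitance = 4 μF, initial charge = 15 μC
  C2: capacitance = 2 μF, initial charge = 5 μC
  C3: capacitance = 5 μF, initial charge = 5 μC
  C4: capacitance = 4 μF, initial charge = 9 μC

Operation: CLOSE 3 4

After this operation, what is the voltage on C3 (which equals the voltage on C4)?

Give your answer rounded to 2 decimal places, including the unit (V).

Answer: 1.56 V

Derivation:
Initial: C1(4μF, Q=15μC, V=3.75V), C2(2μF, Q=5μC, V=2.50V), C3(5μF, Q=5μC, V=1.00V), C4(4μF, Q=9μC, V=2.25V)
Op 1: CLOSE 3-4: Q_total=14.00, C_total=9.00, V=1.56; Q3=7.78, Q4=6.22; dissipated=1.736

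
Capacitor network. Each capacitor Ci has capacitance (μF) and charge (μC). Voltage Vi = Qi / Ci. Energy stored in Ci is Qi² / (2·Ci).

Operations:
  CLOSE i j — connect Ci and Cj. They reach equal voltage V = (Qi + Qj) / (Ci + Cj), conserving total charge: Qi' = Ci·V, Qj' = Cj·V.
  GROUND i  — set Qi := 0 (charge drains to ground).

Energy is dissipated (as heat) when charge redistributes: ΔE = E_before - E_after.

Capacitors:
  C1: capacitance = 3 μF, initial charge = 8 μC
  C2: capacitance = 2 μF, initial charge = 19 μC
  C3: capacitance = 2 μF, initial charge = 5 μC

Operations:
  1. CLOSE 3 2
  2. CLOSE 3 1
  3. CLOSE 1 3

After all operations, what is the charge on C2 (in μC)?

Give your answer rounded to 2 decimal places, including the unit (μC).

Answer: 12.00 μC

Derivation:
Initial: C1(3μF, Q=8μC, V=2.67V), C2(2μF, Q=19μC, V=9.50V), C3(2μF, Q=5μC, V=2.50V)
Op 1: CLOSE 3-2: Q_total=24.00, C_total=4.00, V=6.00; Q3=12.00, Q2=12.00; dissipated=24.500
Op 2: CLOSE 3-1: Q_total=20.00, C_total=5.00, V=4.00; Q3=8.00, Q1=12.00; dissipated=6.667
Op 3: CLOSE 1-3: Q_total=20.00, C_total=5.00, V=4.00; Q1=12.00, Q3=8.00; dissipated=0.000
Final charges: Q1=12.00, Q2=12.00, Q3=8.00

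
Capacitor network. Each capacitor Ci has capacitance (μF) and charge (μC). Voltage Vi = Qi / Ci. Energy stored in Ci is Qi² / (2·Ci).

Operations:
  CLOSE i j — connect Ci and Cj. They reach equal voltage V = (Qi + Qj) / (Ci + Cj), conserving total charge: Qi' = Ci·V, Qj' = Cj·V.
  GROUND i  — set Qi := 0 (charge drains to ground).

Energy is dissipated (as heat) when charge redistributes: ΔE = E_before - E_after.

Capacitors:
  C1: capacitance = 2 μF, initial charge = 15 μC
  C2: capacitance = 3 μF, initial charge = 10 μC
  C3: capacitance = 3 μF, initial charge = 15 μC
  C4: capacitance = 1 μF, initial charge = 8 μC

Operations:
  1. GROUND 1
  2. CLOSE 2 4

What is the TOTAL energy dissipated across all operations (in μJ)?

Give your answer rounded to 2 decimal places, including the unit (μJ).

Initial: C1(2μF, Q=15μC, V=7.50V), C2(3μF, Q=10μC, V=3.33V), C3(3μF, Q=15μC, V=5.00V), C4(1μF, Q=8μC, V=8.00V)
Op 1: GROUND 1: Q1=0; energy lost=56.250
Op 2: CLOSE 2-4: Q_total=18.00, C_total=4.00, V=4.50; Q2=13.50, Q4=4.50; dissipated=8.167
Total dissipated: 64.417 μJ

Answer: 64.42 μJ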